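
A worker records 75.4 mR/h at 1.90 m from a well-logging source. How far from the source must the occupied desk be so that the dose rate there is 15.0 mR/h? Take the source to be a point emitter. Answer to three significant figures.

Applying the 1/r² law, d₂ = d₁·√(I₁/I₂).
I₁/I₂ = 75.4/15.0 = 5.027, so d₂ = 1.90 × √5.027 = 4.260 m.

4.26 m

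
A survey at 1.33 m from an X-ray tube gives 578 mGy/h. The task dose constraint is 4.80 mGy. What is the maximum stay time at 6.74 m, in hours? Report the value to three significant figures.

0.213 h

Using I₁d₁² = I₂d₂², rate at 6.74 m:
578 × (1.33/6.74)² = 578 × 0.03894 = 22.51 mGy/h.
Stay time = 4.80 mGy ÷ 22.51 mGy/h = 0.2132 h.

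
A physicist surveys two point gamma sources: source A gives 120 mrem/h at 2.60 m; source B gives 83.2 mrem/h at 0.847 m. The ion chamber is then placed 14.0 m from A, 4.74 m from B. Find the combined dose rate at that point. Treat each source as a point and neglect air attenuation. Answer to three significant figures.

6.80 mrem/h

By superposition, sum each source's inverse-square contribution:
A: 120 × (2.60/14.0)² = 4.139 mrem/h
B: 83.2 × (0.847/4.74)² = 2.657 mrem/h
Total = 4.139 + 2.657 = 6.796 mrem/h.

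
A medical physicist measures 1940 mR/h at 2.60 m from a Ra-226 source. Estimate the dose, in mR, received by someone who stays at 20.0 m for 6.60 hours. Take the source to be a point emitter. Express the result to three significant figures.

Intensity scales as (d₁/d₂)², so rate at 20.0 m:
(2.60/20.0)² = 0.01690, so 1940 × 0.01690 = 32.79 mR/h.
Dose = rate × time = 32.79 mR/h × 6.600 h = 216.4 mR.

216 mR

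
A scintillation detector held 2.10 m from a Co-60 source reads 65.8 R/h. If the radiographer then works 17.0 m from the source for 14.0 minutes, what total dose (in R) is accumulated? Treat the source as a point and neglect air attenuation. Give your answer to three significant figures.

0.234 R

By the inverse-square law, rate at 17.0 m:
65.8 × (2.10/17.0)² = 65.8 × 0.01526 = 1.004 R/h.
Dose = rate × time = 1.004 R/h × 0.2333 h = 0.2342 R.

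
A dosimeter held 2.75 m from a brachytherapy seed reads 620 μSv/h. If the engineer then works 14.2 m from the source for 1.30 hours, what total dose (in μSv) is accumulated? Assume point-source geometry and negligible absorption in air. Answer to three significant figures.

Since intensity falls as 1/r², rate at 14.2 m:
(2.75/14.2)² = 0.03750, so 620 × 0.03750 = 23.25 μSv/h.
Dose = rate × time = 23.25 μSv/h × 1.300 h = 30.23 μSv.

30.2 μSv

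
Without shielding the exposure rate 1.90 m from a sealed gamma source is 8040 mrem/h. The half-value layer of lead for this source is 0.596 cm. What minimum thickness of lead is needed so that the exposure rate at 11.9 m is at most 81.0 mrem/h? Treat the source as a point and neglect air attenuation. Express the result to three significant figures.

0.798 cm

At 11.9 m, distance alone gives (1.90/11.9)² = 0.02549, so 8040 × 0.02549 = 204.9 mrem/h.
Further attenuation needed: 204.9/81.0 = 2.530.
n = log₂(2.530) = 1.339 half-value layers.
Thickness = 1.339 × 0.596 cm = 0.7980 cm.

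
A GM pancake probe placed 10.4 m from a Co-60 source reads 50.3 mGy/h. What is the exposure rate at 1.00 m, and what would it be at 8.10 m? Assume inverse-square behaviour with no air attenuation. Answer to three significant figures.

5440 mGy/h; 82.9 mGy/h

Applying the 1/r² law,
At 1.00 m: (10.4/1.00)² = 108.2, so 50.3 × 108.2 = 5442 mGy/h
At 8.10 m: 5442 × (1.00/8.10)² = 5442 × 0.01524 = 82.94 mGy/h.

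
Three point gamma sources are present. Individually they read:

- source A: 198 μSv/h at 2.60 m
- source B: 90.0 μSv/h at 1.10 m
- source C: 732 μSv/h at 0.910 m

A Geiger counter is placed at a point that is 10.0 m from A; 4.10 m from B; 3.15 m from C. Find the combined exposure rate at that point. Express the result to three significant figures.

81.0 μSv/h

By superposition, sum each source's inverse-square contribution:
A: 198 × (2.60/10.0)² = 13.38 μSv/h
B: 90.0 × (1.10/4.10)² = 6.478 μSv/h
C: 732 × (0.910/3.15)² = 61.09 μSv/h
Total = 13.38 + 6.478 + 61.09 = 80.95 μSv/h.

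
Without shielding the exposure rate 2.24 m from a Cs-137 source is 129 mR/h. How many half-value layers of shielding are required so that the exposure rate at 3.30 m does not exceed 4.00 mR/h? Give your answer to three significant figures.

At 3.30 m, distance alone gives 129 × (2.24/3.30)² = 129 × 0.4608 = 59.44 mR/h.
Further attenuation needed: 59.44/4.00 = 14.86.
n = log₂(14.86) = 3.893 half-value layers.

3.89 half-value layers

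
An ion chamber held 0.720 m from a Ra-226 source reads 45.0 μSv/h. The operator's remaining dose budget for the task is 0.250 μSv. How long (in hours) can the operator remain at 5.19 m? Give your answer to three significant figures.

By the inverse-square law, rate at 5.19 m:
(0.720/5.19)² = 0.01925, so 45.0 × 0.01925 = 0.8662 μSv/h.
Stay time = 0.250 μSv ÷ 0.8662 μSv/h = 0.2886 h.

0.289 h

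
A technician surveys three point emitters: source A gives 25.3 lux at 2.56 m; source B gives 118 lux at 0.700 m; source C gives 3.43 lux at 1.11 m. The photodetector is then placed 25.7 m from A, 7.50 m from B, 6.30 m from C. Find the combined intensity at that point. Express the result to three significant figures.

1.39 lux

Each source contributes Iᵢ·(dᵢ/rᵢ)²; contributions add.
A: 25.3 × (2.56/25.7)² = 0.2510 lux
B: 118 × (0.700/7.50)² = 1.028 lux
C: 3.43 × (1.11/6.30)² = 0.1065 lux
Total = 0.2510 + 1.028 + 0.1065 = 1.385 lux.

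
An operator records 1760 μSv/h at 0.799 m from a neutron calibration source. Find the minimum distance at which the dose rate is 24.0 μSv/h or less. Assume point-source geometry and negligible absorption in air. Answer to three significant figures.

6.84 m

Using I₁d₁² = I₂d₂², d₂ = d₁·√(I₁/I₂).
I₁/I₂ = 1760/24.0 = 73.33, so d₂ = 0.799 × √73.33 = 6.842 m.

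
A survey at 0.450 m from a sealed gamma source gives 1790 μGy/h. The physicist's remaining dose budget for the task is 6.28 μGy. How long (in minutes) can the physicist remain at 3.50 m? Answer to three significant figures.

Using I₁d₁² = I₂d₂², rate at 3.50 m:
(0.450/3.50)² = 0.01653, so 1790 × 0.01653 = 29.59 μGy/h.
Stay time = 6.28 μGy ÷ 29.59 μGy/h = 0.2122 h = 12.73 min.

12.7 min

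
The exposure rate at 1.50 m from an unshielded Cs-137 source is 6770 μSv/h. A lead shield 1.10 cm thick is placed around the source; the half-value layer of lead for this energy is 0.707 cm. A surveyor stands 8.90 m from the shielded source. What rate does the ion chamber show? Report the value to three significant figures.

Distance alone: 6770 × (1.50/8.90)² = 6770 × 0.02841 = 192.3 μSv/h.
Shield: 1.10/0.707 = 1.556 half-value layers → attenuation 2^(−1.556) = 0.3401.
Combined: 192.3 × 0.3401 = 65.40 μSv/h.

65.4 μSv/h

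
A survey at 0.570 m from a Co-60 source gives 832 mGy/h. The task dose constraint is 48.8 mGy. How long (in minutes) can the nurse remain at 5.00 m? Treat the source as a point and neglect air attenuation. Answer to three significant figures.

271 min

Using I₁d₁² = I₂d₂², rate at 5.00 m:
(0.570/5.00)² = 0.01300, so 832 × 0.01300 = 10.82 mGy/h.
Stay time = 48.8 mGy ÷ 10.82 mGy/h = 4.510 h = 270.6 min.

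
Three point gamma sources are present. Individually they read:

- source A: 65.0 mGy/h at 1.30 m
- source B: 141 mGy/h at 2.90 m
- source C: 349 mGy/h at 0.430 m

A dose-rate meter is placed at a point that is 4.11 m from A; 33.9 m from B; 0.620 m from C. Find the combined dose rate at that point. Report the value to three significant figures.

Each source contributes Iᵢ·(dᵢ/rᵢ)²; contributions add.
A: 65.0 × (1.30/4.11)² = 6.503 mGy/h
B: 141 × (2.90/33.9)² = 1.032 mGy/h
C: 349 × (0.430/0.620)² = 167.9 mGy/h
Total = 6.503 + 1.032 + 167.9 = 175.4 mGy/h.

175 mGy/h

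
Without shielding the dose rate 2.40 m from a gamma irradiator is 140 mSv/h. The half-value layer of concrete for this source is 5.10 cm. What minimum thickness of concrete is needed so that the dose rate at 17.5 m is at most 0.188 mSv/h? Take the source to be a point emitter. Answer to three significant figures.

19.4 cm

At 17.5 m, distance alone gives (2.40/17.5)² = 0.01881, so 140 × 0.01881 = 2.633 mSv/h.
Further attenuation needed: 2.633/0.188 = 14.01.
n = log₂(14.01) = 3.808 half-value layers.
Thickness = 3.808 × 5.10 cm = 19.42 cm.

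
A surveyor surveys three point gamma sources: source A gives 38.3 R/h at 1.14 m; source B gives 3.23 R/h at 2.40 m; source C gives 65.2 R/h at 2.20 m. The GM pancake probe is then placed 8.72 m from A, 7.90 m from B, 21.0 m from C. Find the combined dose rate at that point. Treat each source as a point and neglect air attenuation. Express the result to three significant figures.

By superposition, sum each source's inverse-square contribution:
A: 38.3 × (1.14/8.72)² = 0.6546 R/h
B: 3.23 × (2.40/7.90)² = 0.2981 R/h
C: 65.2 × (2.20/21.0)² = 0.7156 R/h
Total = 0.6546 + 0.2981 + 0.7156 = 1.668 R/h.

1.67 R/h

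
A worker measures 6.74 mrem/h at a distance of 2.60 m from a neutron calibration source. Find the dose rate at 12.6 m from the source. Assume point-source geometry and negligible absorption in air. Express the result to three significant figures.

Applying the 1/r² law, the rate at 12.6 m is
6.74 × (2.60/12.6)² = 6.74 × 0.04258 = 0.2870 mrem/h.

0.287 mrem/h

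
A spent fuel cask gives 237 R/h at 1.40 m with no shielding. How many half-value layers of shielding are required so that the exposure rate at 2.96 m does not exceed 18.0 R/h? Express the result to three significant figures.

At 2.96 m, distance alone gives (1.40/2.96)² = 0.2237, so 237 × 0.2237 = 53.02 R/h.
Further attenuation needed: 53.02/18.0 = 2.946.
n = log₂(2.946) = 1.559 half-value layers.

1.56 half-value layers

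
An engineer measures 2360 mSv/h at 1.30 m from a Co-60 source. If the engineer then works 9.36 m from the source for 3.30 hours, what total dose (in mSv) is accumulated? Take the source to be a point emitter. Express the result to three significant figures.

Using I₁d₁² = I₂d₂², rate at 9.36 m:
2360 × (1.30/9.36)² = 2360 × 0.01929 = 45.52 mSv/h.
Dose = rate × time = 45.52 mSv/h × 3.300 h = 150.2 mSv.

150 mSv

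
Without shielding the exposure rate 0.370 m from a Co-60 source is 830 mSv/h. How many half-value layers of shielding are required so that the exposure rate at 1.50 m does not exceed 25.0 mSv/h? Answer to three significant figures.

1.01 half-value layers

At 1.50 m, distance alone gives (0.370/1.50)² = 0.06084, so 830 × 0.06084 = 50.50 mSv/h.
Further attenuation needed: 50.50/25.0 = 2.020.
n = log₂(2.020) = 1.014 half-value layers.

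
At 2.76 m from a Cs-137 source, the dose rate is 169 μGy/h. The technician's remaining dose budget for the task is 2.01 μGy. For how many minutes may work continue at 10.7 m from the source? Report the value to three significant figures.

10.7 min

Using I₁d₁² = I₂d₂², rate at 10.7 m:
169 × (2.76/10.7)² = 169 × 0.06654 = 11.25 μGy/h.
Stay time = 2.01 μGy ÷ 11.25 μGy/h = 0.1787 h = 10.72 min.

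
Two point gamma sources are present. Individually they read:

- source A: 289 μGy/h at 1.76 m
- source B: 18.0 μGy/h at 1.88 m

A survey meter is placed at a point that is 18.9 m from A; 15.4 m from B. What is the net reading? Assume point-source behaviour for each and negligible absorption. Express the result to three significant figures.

2.77 μGy/h

Each source contributes Iᵢ·(dᵢ/rᵢ)²; contributions add.
A: 289 × (1.76/18.9)² = 2.506 μGy/h
B: 18.0 × (1.88/15.4)² = 0.2683 μGy/h
Total = 2.506 + 0.2683 = 2.774 μGy/h.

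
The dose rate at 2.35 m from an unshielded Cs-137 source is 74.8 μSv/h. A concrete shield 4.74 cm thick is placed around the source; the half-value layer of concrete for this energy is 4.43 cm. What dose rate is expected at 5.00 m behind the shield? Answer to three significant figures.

7.87 μSv/h

Distance alone: (2.35/5.00)² = 0.2209, so 74.8 × 0.2209 = 16.52 μSv/h.
Shield: 4.74/4.43 = 1.070 half-value layers → attenuation 2^(−1.070) = 0.4763.
Combined: 16.52 × 0.4763 = 7.868 μSv/h.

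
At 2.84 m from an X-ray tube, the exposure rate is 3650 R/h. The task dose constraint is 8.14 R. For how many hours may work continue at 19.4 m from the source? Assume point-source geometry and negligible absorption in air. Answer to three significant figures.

Intensity scales as (d₁/d₂)², so rate at 19.4 m:
(2.84/19.4)² = 0.02143, so 3650 × 0.02143 = 78.22 R/h.
Stay time = 8.14 R ÷ 78.22 R/h = 0.1041 h.

0.104 h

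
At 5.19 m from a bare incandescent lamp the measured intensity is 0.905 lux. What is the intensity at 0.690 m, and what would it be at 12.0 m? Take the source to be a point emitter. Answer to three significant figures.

51.2 lux; 0.169 lux

Using I₁d₁² = I₂d₂²,
At 0.690 m: (5.19/0.690)² = 56.58, so 0.905 × 56.58 = 51.20 lux
At 12.0 m: (0.690/12.0)² = 0.003306, so 51.20 × 0.003306 = 0.1693 lux.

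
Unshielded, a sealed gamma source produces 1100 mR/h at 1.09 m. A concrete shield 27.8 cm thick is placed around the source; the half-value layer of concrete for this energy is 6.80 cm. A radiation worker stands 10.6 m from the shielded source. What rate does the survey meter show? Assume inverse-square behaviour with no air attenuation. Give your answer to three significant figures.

Distance alone: (1.09/10.6)² = 0.01057, so 1100 × 0.01057 = 11.63 mR/h.
Shield: 27.8/6.80 = 4.088 half-value layers → attenuation 2^(−4.088) = 0.05880.
Combined: 11.63 × 0.05880 = 0.6838 mR/h.

0.684 mR/h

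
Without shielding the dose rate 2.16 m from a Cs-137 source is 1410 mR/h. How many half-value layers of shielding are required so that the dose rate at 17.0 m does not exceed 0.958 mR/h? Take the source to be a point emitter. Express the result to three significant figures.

4.57 half-value layers

At 17.0 m, distance alone gives (2.16/17.0)² = 0.01614, so 1410 × 0.01614 = 22.76 mR/h.
Further attenuation needed: 22.76/0.958 = 23.76.
n = log₂(23.76) = 4.570 half-value layers.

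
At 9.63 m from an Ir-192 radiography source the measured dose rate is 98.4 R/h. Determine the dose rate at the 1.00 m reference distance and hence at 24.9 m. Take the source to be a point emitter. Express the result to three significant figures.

9130 R/h; 14.7 R/h

Intensity scales as (d₁/d₂)², so
At 1.00 m: (9.63/1.00)² = 92.74, so 98.4 × 92.74 = 9126 R/h
At 24.9 m: (1.00/24.9)² = 0.001613, so 9126 × 0.001613 = 14.72 R/h.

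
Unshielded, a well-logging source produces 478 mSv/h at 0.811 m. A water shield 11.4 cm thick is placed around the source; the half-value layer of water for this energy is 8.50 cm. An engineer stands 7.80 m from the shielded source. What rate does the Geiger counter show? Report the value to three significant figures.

2.04 mSv/h

Distance alone: 478 × (0.811/7.80)² = 478 × 0.01081 = 5.167 mSv/h.
Shield: 11.4/8.50 = 1.341 half-value layers → attenuation 2^(−1.341) = 0.3947.
Combined: 5.167 × 0.3947 = 2.039 mSv/h.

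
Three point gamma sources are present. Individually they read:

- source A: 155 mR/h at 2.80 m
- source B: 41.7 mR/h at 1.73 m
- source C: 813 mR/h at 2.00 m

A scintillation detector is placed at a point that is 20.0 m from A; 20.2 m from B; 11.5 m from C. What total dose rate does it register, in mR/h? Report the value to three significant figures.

27.9 mR/h

By superposition, sum each source's inverse-square contribution:
A: 155 × (2.80/20.0)² = 3.038 mR/h
B: 41.7 × (1.73/20.2)² = 0.3059 mR/h
C: 813 × (2.00/11.5)² = 24.59 mR/h
Total = 3.038 + 0.3059 + 24.59 = 27.93 mR/h.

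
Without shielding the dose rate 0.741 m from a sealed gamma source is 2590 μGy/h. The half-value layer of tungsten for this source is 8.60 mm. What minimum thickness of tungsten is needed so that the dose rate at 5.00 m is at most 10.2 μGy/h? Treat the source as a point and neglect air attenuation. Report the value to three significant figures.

21.3 mm

At 5.00 m, distance alone gives 2590 × (0.741/5.00)² = 2590 × 0.02196 = 56.88 μGy/h.
Further attenuation needed: 56.88/10.2 = 5.576.
n = log₂(5.576) = 2.479 half-value layers.
Thickness = 2.479 × 8.60 mm = 21.32 mm.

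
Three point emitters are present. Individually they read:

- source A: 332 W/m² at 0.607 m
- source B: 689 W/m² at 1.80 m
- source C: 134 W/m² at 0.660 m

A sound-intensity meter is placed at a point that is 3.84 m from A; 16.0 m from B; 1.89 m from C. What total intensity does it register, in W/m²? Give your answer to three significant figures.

Each source contributes Iᵢ·(dᵢ/rᵢ)²; contributions add.
A: 332 × (0.607/3.84)² = 8.296 W/m²
B: 689 × (1.80/16.0)² = 8.720 W/m²
C: 134 × (0.660/1.89)² = 16.34 W/m²
Total = 8.296 + 8.720 + 16.34 = 33.36 W/m².

33.4 W/m²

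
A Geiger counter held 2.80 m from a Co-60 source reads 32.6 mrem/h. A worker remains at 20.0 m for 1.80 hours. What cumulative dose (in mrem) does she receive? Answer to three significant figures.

By the inverse-square law, rate at 20.0 m:
32.6 × (2.80/20.0)² = 32.6 × 0.01960 = 0.6390 mrem/h.
Dose = rate × time = 0.6390 mrem/h × 1.800 h = 1.150 mrem.

1.15 mrem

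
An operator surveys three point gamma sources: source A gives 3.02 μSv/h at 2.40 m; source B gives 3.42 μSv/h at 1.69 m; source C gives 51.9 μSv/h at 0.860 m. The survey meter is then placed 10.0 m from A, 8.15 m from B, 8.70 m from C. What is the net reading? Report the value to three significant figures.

0.828 μSv/h

By superposition, sum each source's inverse-square contribution:
A: 3.02 × (2.40/10.0)² = 0.1740 μSv/h
B: 3.42 × (1.69/8.15)² = 0.1471 μSv/h
C: 51.9 × (0.860/8.70)² = 0.5071 μSv/h
Total = 0.1740 + 0.1471 + 0.5071 = 0.8282 μSv/h.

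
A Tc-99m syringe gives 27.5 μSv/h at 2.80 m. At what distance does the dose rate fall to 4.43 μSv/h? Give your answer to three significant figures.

6.98 m

Applying the 1/r² law, d₂ = d₁·√(I₁/I₂).
I₁/I₂ = 27.5/4.43 = 6.208, so d₂ = 2.80 × √6.208 = 6.976 m.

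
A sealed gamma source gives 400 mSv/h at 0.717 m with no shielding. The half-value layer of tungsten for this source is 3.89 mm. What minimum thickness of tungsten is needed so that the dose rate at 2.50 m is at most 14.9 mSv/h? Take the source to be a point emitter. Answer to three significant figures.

At 2.50 m, distance alone gives 400 × (0.717/2.50)² = 400 × 0.08225 = 32.90 mSv/h.
Further attenuation needed: 32.90/14.9 = 2.208.
n = log₂(2.208) = 1.143 half-value layers.
Thickness = 1.143 × 3.89 mm = 4.446 mm.

4.45 mm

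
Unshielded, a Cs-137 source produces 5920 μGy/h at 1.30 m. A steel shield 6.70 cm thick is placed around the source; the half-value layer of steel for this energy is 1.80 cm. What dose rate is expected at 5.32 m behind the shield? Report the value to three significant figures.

Distance alone: 5920 × (1.30/5.32)² = 5920 × 0.05971 = 353.5 μGy/h.
Shield: 6.70/1.80 = 3.722 half-value layers → attenuation 2^(−3.722) = 0.07578.
Combined: 353.5 × 0.07578 = 26.79 μGy/h.

26.8 μGy/h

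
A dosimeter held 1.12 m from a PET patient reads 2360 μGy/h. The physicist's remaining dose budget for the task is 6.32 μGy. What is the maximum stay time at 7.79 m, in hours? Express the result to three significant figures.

0.130 h

By the inverse-square law, rate at 7.79 m:
(1.12/7.79)² = 0.02067, so 2360 × 0.02067 = 48.78 μGy/h.
Stay time = 6.32 μGy ÷ 48.78 μGy/h = 0.1296 h.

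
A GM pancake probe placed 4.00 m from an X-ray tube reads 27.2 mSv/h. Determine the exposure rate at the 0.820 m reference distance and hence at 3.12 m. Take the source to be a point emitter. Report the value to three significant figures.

647 mSv/h; 44.7 mSv/h

Since intensity falls as 1/r²,
At 0.820 m: 27.2 × (4.00/0.820)² = 27.2 × 23.80 = 647.4 mSv/h
At 3.12 m: 647.4 × (0.820/3.12)² = 647.4 × 0.06907 = 44.72 mSv/h.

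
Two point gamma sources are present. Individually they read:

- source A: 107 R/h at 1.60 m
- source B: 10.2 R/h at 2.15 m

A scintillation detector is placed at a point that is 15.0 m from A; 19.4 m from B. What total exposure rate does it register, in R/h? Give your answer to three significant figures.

Each source contributes Iᵢ·(dᵢ/rᵢ)²; contributions add.
A: 107 × (1.60/15.0)² = 1.217 R/h
B: 10.2 × (2.15/19.4)² = 0.1253 R/h
Total = 1.217 + 0.1253 = 1.342 R/h.

1.34 R/h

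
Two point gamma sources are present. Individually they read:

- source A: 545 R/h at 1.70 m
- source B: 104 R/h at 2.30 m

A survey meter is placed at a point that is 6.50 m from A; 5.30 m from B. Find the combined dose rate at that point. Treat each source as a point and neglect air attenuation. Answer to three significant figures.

56.9 R/h

Each source contributes Iᵢ·(dᵢ/rᵢ)²; contributions add.
A: 545 × (1.70/6.50)² = 37.28 R/h
B: 104 × (2.30/5.30)² = 19.59 R/h
Total = 37.28 + 19.59 = 56.87 R/h.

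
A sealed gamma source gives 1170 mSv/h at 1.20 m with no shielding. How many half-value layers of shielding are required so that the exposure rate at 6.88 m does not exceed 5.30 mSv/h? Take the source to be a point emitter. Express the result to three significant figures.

2.75 half-value layers

At 6.88 m, distance alone gives (1.20/6.88)² = 0.03042, so 1170 × 0.03042 = 35.59 mSv/h.
Further attenuation needed: 35.59/5.30 = 6.715.
n = log₂(6.715) = 2.747 half-value layers.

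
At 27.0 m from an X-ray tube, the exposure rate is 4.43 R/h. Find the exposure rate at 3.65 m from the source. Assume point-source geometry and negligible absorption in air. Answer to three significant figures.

Intensity scales as (d₁/d₂)², so the rate at 3.65 m is
4.43 × (27.0/3.65)² = 4.43 × 54.72 = 242.4 R/h.

242 R/h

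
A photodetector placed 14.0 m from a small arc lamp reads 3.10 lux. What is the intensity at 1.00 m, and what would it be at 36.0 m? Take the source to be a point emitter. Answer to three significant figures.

608 lux; 0.469 lux

Using I₁d₁² = I₂d₂²,
At 1.00 m: (14.0/1.00)² = 196.0, so 3.10 × 196.0 = 607.6 lux
At 36.0 m: (1.00/36.0)² = 0.0007716, so 607.6 × 0.0007716 = 0.4688 lux.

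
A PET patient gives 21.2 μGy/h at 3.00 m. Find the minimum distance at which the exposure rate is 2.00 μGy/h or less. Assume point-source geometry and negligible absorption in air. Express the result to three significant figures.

9.77 m

Intensity scales as (d₁/d₂)², so d₂ = d₁·√(I₁/I₂).
I₁/I₂ = 21.2/2.00 = 10.60, so d₂ = 3.00 × √10.60 = 9.767 m.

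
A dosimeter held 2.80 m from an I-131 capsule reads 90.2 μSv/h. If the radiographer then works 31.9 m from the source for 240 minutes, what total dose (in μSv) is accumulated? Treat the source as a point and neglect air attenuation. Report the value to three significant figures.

2.78 μSv

Using I₁d₁² = I₂d₂², rate at 31.9 m:
(2.80/31.9)² = 0.007704, so 90.2 × 0.007704 = 0.6949 μSv/h.
Dose = rate × time = 0.6949 μSv/h × 4.000 h = 2.780 μSv.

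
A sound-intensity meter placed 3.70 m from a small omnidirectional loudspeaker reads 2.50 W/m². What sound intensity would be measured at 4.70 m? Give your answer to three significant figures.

1.55 W/m²

By the inverse-square law, scaling from 3.70 m to 4.70 m:
(3.70/4.70)² = 0.6197, so 2.50 × 0.6197 = 1.549 W/m².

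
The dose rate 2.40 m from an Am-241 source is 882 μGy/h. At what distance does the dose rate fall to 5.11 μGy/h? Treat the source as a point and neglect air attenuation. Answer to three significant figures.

31.5 m

Since intensity falls as 1/r², d₂ = d₁·√(I₁/I₂).
I₁/I₂ = 882/5.11 = 172.6, so d₂ = 2.40 × √172.6 = 31.53 m.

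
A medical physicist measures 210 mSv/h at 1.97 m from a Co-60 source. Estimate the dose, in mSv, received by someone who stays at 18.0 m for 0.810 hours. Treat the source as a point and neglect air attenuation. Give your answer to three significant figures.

2.04 mSv

By the inverse-square law, rate at 18.0 m:
210 × (1.97/18.0)² = 210 × 0.01198 = 2.516 mSv/h.
Dose = rate × time = 2.516 mSv/h × 0.8100 h = 2.038 mSv.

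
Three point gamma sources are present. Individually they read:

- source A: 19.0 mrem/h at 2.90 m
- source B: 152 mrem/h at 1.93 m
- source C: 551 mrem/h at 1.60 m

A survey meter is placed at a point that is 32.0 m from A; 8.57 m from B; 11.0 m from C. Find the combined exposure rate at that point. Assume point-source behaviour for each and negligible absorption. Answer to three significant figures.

19.5 mrem/h

By superposition, sum each source's inverse-square contribution:
A: 19.0 × (2.90/32.0)² = 0.1560 mrem/h
B: 152 × (1.93/8.57)² = 7.709 mrem/h
C: 551 × (1.60/11.0)² = 11.66 mrem/h
Total = 0.1560 + 7.709 + 11.66 = 19.52 mrem/h.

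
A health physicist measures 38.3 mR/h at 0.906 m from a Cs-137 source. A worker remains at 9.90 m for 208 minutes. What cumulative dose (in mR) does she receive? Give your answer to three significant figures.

Intensity scales as (d₁/d₂)², so rate at 9.90 m:
(0.906/9.90)² = 0.008375, so 38.3 × 0.008375 = 0.3208 mR/h.
Dose = rate × time = 0.3208 mR/h × 3.467 h = 1.112 mR.

1.11 mR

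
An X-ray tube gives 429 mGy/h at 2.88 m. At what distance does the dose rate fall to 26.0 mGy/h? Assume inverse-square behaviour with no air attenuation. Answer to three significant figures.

11.7 m

Intensity scales as (d₁/d₂)², so d₂ = d₁·√(I₁/I₂).
I₁/I₂ = 429/26.0 = 16.50, so d₂ = 2.88 × √16.50 = 11.70 m.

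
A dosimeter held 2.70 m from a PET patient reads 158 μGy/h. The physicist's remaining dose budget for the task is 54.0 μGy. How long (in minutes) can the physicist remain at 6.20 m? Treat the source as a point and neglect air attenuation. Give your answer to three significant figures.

108 min

Since intensity falls as 1/r², rate at 6.20 m:
(2.70/6.20)² = 0.1896, so 158 × 0.1896 = 29.96 μGy/h.
Stay time = 54.0 μGy ÷ 29.96 μGy/h = 1.802 h = 108.1 min.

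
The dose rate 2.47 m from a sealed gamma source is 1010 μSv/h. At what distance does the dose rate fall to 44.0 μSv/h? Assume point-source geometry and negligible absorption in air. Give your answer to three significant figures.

By the inverse-square law, d₂ = d₁·√(I₁/I₂).
I₁/I₂ = 1010/44.0 = 22.95, so d₂ = 2.47 × √22.95 = 11.83 m.

11.8 m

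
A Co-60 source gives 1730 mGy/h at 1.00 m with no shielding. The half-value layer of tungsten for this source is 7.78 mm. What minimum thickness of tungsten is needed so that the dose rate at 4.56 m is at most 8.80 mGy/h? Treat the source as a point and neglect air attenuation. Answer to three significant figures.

At 4.56 m, distance alone gives (1.00/4.56)² = 0.04809, so 1730 × 0.04809 = 83.20 mGy/h.
Further attenuation needed: 83.20/8.80 = 9.455.
n = log₂(9.455) = 3.241 half-value layers.
Thickness = 3.241 × 7.78 mm = 25.21 mm.

25.2 mm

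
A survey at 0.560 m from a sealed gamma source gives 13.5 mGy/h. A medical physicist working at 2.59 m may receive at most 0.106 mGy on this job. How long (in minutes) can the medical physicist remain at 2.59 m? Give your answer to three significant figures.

Applying the 1/r² law, rate at 2.59 m:
13.5 × (0.560/2.59)² = 13.5 × 0.04675 = 0.6311 mGy/h.
Stay time = 0.106 mGy ÷ 0.6311 mGy/h = 0.1680 h = 10.08 min.

10.1 min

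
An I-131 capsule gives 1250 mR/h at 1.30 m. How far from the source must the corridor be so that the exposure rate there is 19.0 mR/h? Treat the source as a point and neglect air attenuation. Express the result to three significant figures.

Since intensity falls as 1/r², d₂ = d₁·√(I₁/I₂).
I₁/I₂ = 1250/19.0 = 65.79, so d₂ = 1.30 × √65.79 = 10.54 m.

10.5 m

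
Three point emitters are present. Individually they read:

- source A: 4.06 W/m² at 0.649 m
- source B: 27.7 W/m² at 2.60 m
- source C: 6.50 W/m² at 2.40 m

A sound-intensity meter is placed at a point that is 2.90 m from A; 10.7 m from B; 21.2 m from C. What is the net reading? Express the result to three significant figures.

1.92 W/m²

Each source contributes Iᵢ·(dᵢ/rᵢ)²; contributions add.
A: 4.06 × (0.649/2.90)² = 0.2033 W/m²
B: 27.7 × (2.60/10.7)² = 1.636 W/m²
C: 6.50 × (2.40/21.2)² = 0.08330 W/m²
Total = 0.2033 + 1.636 + 0.08330 = 1.923 W/m².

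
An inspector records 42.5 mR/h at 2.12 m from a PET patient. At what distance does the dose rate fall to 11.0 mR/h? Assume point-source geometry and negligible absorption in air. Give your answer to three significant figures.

4.17 m

Intensity scales as (d₁/d₂)², so d₂ = d₁·√(I₁/I₂).
I₁/I₂ = 42.5/11.0 = 3.864, so d₂ = 2.12 × √3.864 = 4.167 m.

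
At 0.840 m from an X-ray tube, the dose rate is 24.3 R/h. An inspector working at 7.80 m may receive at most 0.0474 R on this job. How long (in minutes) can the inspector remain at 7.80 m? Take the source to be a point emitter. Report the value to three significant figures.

10.1 min

Intensity scales as (d₁/d₂)², so rate at 7.80 m:
(0.840/7.80)² = 0.01160, so 24.3 × 0.01160 = 0.2819 R/h.
Stay time = 0.0474 R ÷ 0.2819 R/h = 0.1681 h = 10.09 min.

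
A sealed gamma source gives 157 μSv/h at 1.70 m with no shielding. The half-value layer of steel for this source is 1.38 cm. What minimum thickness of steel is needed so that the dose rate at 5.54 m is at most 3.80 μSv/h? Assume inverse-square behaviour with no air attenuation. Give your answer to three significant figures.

At 5.54 m, distance alone gives 157 × (1.70/5.54)² = 157 × 0.09416 = 14.78 μSv/h.
Further attenuation needed: 14.78/3.80 = 3.889.
n = log₂(3.889) = 1.959 half-value layers.
Thickness = 1.959 × 1.38 cm = 2.703 cm.

2.70 cm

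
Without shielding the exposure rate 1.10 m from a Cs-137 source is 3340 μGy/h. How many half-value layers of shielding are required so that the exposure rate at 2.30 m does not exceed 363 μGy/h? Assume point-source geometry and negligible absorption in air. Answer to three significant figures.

1.07 half-value layers

At 2.30 m, distance alone gives 3340 × (1.10/2.30)² = 3340 × 0.2287 = 763.9 μGy/h.
Further attenuation needed: 763.9/363 = 2.104.
n = log₂(2.104) = 1.073 half-value layers.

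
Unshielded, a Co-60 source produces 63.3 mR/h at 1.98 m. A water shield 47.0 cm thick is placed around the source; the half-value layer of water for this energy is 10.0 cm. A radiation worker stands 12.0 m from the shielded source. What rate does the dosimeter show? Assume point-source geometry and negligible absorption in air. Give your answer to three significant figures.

0.0663 mR/h

Distance alone: 63.3 × (1.98/12.0)² = 63.3 × 0.02723 = 1.724 mR/h.
Shield: 47.0/10.0 = 4.700 half-value layers → attenuation 2^(−4.700) = 0.03847.
Combined: 1.724 × 0.03847 = 0.06632 mR/h.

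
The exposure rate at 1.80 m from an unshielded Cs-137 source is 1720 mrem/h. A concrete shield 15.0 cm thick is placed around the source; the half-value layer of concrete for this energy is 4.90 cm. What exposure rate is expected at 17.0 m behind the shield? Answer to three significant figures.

2.31 mrem/h

Distance alone: 1720 × (1.80/17.0)² = 1720 × 0.01121 = 19.28 mrem/h.
Shield: 15.0/4.90 = 3.061 half-value layers → attenuation 2^(−3.061) = 0.1198.
Combined: 19.28 × 0.1198 = 2.310 mrem/h.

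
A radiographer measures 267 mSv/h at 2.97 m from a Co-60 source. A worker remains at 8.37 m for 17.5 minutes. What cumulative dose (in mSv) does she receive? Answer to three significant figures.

9.81 mSv

By the inverse-square law, rate at 8.37 m:
(2.97/8.37)² = 0.1259, so 267 × 0.1259 = 33.62 mSv/h.
Dose = rate × time = 33.62 mSv/h × 0.2917 h = 9.807 mSv.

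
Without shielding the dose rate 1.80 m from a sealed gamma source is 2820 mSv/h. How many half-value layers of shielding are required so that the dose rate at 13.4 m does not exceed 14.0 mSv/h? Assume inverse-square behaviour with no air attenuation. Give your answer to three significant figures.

1.86 half-value layers

At 13.4 m, distance alone gives 2820 × (1.80/13.4)² = 2820 × 0.01804 = 50.87 mSv/h.
Further attenuation needed: 50.87/14.0 = 3.634.
n = log₂(3.634) = 1.862 half-value layers.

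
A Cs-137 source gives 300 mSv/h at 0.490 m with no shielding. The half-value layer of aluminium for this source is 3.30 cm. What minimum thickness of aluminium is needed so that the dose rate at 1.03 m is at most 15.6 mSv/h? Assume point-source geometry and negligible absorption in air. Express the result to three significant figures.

7.00 cm

At 1.03 m, distance alone gives (0.490/1.03)² = 0.2263, so 300 × 0.2263 = 67.89 mSv/h.
Further attenuation needed: 67.89/15.6 = 4.352.
n = log₂(4.352) = 2.122 half-value layers.
Thickness = 2.122 × 3.30 cm = 7.003 cm.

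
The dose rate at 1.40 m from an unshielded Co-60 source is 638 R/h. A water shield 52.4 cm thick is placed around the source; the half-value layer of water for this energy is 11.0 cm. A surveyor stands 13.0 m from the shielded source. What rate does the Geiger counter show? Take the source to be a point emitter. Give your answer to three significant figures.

Distance alone: (1.40/13.0)² = 0.01160, so 638 × 0.01160 = 7.401 R/h.
Shield: 52.4/11.0 = 4.764 half-value layers → attenuation 2^(−4.764) = 0.03680.
Combined: 7.401 × 0.03680 = 0.2724 R/h.

0.272 R/h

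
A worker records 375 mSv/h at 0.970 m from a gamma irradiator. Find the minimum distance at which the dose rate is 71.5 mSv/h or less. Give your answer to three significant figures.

2.22 m

Using I₁d₁² = I₂d₂², d₂ = d₁·√(I₁/I₂).
I₁/I₂ = 375/71.5 = 5.245, so d₂ = 0.970 × √5.245 = 2.221 m.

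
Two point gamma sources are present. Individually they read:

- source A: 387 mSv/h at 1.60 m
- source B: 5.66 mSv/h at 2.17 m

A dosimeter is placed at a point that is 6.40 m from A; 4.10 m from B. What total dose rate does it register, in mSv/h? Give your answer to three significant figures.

By superposition, sum each source's inverse-square contribution:
A: 387 × (1.60/6.40)² = 24.19 mSv/h
B: 5.66 × (2.17/4.10)² = 1.586 mSv/h
Total = 24.19 + 1.586 = 25.78 mSv/h.

25.8 mSv/h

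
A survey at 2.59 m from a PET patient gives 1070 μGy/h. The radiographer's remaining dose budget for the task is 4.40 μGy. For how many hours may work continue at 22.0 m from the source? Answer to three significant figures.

0.297 h

By the inverse-square law, rate at 22.0 m:
1070 × (2.59/22.0)² = 1070 × 0.01386 = 14.83 μGy/h.
Stay time = 4.40 μGy ÷ 14.83 μGy/h = 0.2967 h.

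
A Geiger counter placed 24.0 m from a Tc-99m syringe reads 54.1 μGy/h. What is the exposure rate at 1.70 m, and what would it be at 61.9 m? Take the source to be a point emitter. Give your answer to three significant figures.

By the inverse-square law,
At 1.70 m: 54.1 × (24.0/1.70)² = 54.1 × 199.3 = 10780 μGy/h
At 61.9 m: (1.70/61.9)² = 0.0007543, so 10780 × 0.0007543 = 8.131 μGy/h.

10800 μGy/h; 8.13 μGy/h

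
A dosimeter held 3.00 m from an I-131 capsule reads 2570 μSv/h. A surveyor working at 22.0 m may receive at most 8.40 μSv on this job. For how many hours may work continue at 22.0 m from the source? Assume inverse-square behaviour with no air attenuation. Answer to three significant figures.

Applying the 1/r² law, rate at 22.0 m:
(3.00/22.0)² = 0.01860, so 2570 × 0.01860 = 47.80 μSv/h.
Stay time = 8.40 μSv ÷ 47.80 μSv/h = 0.1757 h.

0.176 h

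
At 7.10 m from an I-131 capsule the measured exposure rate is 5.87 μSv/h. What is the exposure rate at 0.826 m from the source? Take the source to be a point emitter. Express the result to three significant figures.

Since intensity falls as 1/r², scaling from 7.10 m to 0.826 m:
(7.10/0.826)² = 73.89, so 5.87 × 73.89 = 433.7 μSv/h.

434 μSv/h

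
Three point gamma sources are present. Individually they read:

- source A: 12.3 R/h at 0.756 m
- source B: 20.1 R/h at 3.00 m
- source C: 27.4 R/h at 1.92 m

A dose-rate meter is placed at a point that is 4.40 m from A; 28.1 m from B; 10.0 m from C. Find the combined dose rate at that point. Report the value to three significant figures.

1.60 R/h

Each source contributes Iᵢ·(dᵢ/rᵢ)²; contributions add.
A: 12.3 × (0.756/4.40)² = 0.3631 R/h
B: 20.1 × (3.00/28.1)² = 0.2291 R/h
C: 27.4 × (1.92/10.0)² = 1.010 R/h
Total = 0.3631 + 0.2291 + 1.010 = 1.602 R/h.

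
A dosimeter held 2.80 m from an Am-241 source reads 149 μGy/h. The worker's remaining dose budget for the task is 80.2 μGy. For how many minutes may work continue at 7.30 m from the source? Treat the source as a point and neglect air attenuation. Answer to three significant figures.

By the inverse-square law, rate at 7.30 m:
149 × (2.80/7.30)² = 149 × 0.1471 = 21.92 μGy/h.
Stay time = 80.2 μGy ÷ 21.92 μGy/h = 3.659 h = 219.5 min.

220 min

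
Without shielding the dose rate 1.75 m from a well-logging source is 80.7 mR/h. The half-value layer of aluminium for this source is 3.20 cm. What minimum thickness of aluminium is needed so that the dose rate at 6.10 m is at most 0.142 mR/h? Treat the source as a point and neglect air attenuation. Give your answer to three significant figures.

At 6.10 m, distance alone gives 80.7 × (1.75/6.10)² = 80.7 × 0.08230 = 6.642 mR/h.
Further attenuation needed: 6.642/0.142 = 46.77.
n = log₂(46.77) = 5.548 half-value layers.
Thickness = 5.548 × 3.20 cm = 17.75 cm.

17.8 cm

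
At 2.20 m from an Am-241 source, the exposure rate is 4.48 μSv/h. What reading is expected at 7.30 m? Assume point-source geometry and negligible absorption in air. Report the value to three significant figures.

Using I₁d₁² = I₂d₂², the rate at 7.30 m is
4.48 × (2.20/7.30)² = 4.48 × 0.09082 = 0.4069 μSv/h.

0.407 μSv/h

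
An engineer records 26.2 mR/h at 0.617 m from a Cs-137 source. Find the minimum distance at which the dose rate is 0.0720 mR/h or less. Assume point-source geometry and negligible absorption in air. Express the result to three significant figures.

11.8 m

Intensity scales as (d₁/d₂)², so d₂ = d₁·√(I₁/I₂).
I₁/I₂ = 26.2/0.0720 = 363.9, so d₂ = 0.617 × √363.9 = 11.77 m.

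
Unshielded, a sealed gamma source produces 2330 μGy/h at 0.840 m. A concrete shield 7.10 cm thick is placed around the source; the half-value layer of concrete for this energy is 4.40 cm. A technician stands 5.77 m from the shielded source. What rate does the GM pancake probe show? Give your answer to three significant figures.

Distance alone: 2330 × (0.840/5.77)² = 2330 × 0.02119 = 49.37 μGy/h.
Shield: 7.10/4.40 = 1.614 half-value layers → attenuation 2^(−1.614) = 0.3267.
Combined: 49.37 × 0.3267 = 16.13 μGy/h.

16.1 μGy/h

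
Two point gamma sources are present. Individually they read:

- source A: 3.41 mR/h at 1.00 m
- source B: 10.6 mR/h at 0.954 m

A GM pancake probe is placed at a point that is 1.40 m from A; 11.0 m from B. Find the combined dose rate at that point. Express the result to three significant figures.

By superposition, sum each source's inverse-square contribution:
A: 3.41 × (1.00/1.40)² = 1.740 mR/h
B: 10.6 × (0.954/11.0)² = 0.07973 mR/h
Total = 1.740 + 0.07973 = 1.820 mR/h.

1.82 mR/h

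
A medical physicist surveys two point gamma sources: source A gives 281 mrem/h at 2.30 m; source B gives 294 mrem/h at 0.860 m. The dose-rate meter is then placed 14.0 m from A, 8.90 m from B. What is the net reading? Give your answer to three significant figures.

By superposition, sum each source's inverse-square contribution:
A: 281 × (2.30/14.0)² = 7.584 mrem/h
B: 294 × (0.860/8.90)² = 2.745 mrem/h
Total = 7.584 + 2.745 = 10.33 mrem/h.

10.3 mrem/h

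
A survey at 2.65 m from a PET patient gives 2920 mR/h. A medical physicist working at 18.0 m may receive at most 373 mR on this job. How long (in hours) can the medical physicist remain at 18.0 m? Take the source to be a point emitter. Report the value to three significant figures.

Using I₁d₁² = I₂d₂², rate at 18.0 m:
2920 × (2.65/18.0)² = 2920 × 0.02167 = 63.28 mR/h.
Stay time = 373 mR ÷ 63.28 mR/h = 5.894 h.

5.89 h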